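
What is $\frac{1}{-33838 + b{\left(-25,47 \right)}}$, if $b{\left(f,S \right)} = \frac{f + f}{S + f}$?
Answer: $- \frac{11}{372243} \approx -2.9551 \cdot 10^{-5}$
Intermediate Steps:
$b{\left(f,S \right)} = \frac{2 f}{S + f}$
$\frac{1}{-33838 + b{\left(-25,47 \right)}} = \frac{1}{-33838 + 2 \left(-25\right) \frac{1}{47 - 25}} = \frac{1}{-33838 + 2 \left(-25\right) \frac{1}{22}} = \frac{1}{-33838 - \frac{25}{11}} = \frac{1}{- \frac{372243}{11}} = - \frac{11}{372243}$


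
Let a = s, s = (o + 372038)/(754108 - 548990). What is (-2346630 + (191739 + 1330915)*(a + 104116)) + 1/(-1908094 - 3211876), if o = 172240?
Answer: 83246222639406778576081/525099003230 ≈ 1.5853e+11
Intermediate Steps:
s = 272139/102559 (s = (172240 + 372038)/(754108 - 548990) = 544278/205118 = 544278*(1/205118) = 272139/102559 ≈ 2.6535)
a = 272139/102559 ≈ 2.6535
(-2346630 + (191739 + 1330915)*(a + 104116)) + 1/(-1908094 - 3211876) = (-2346630 + (191739 + 1330915)*(272139/102559 + 104116)) + 1/(-1908094 - 3211876) = (-2346630 + 1522654*(10678304983/102559)) + 1/(-5119970) = (-2346630 + 16259363795584882/102559) - 1/5119970 = 16259123127558712/102559 - 1/5119970 = 83246222639406778576081/525099003230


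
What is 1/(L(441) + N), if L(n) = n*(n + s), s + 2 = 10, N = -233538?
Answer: -1/35529 ≈ -2.8146e-5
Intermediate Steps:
s = 8 (s = -2 + 10 = 8)
L(n) = n*(8 + n) (L(n) = n*(n + 8) = n*(8 + n))
1/(L(441) + N) = 1/(441*(8 + 441) - 233538) = 1/(441*449 - 233538) = 1/(198009 - 233538) = 1/(-35529) = -1/35529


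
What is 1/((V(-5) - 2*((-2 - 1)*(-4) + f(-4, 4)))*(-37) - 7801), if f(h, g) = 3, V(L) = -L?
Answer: -1/6876 ≈ -0.00014543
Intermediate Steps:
1/((V(-5) - 2*((-2 - 1)*(-4) + f(-4, 4)))*(-37) - 7801) = 1/((-1*(-5) - 2*((-2 - 1)*(-4) + 3))*(-37) - 7801) = 1/((5 - 2*(-3*(-4) + 3))*(-37) - 7801) = 1/((5 - 2*(12 + 3))*(-37) - 7801) = 1/((5 - 2*15)*(-37) - 7801) = 1/((5 - 30)*(-37) - 7801) = 1/(-25*(-37) - 7801) = 1/(925 - 7801) = 1/(-6876) = -1/6876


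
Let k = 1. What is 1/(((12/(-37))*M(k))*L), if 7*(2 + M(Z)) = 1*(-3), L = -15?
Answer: -259/3060 ≈ -0.084641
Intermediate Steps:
M(Z) = -17/7 (M(Z) = -2 + (1*(-3))/7 = -2 + (⅐)*(-3) = -2 - 3/7 = -17/7)
1/(((12/(-37))*M(k))*L) = 1/(((12/(-37))*(-17/7))*(-15)) = 1/(((12*(-1/37))*(-17/7))*(-15)) = 1/(-12/37*(-17/7)*(-15)) = 1/((204/259)*(-15)) = 1/(-3060/259) = -259/3060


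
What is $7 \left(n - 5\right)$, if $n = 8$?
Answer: $21$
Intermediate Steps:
$7 \left(n - 5\right) = 7 \left(8 - 5\right) = 7 \cdot 3 = 21$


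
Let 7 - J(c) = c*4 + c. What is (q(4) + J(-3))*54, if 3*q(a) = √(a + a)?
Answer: 1188 + 36*√2 ≈ 1238.9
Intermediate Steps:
q(a) = √2*√a/3 (q(a) = √(a + a)/3 = √(2*a)/3 = (√2*√a)/3 = √2*√a/3)
J(c) = 7 - 5*c (J(c) = 7 - (c*4 + c) = 7 - (4*c + c) = 7 - 5*c)
(q(4) + J(-3))*54 = (√2*√4/3 + (7 - 5*(-3)))*54 = ((⅓)*√2*2 + (7 + 15))*54 = (2*√2/3 + 22)*54 = (22 + 2*√2/3)*54 = 1188 + 36*√2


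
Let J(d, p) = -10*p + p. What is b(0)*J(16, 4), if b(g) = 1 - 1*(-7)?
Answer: -288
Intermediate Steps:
J(d, p) = -9*p
b(g) = 8 (b(g) = 1 + 7 = 8)
b(0)*J(16, 4) = 8*(-9*4) = 8*(-36) = -288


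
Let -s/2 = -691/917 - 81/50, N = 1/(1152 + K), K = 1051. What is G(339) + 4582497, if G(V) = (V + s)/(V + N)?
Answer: 39228022070871328/8560401325 ≈ 4.5825e+6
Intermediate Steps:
N = 1/2203 (N = 1/(1152 + 1051) = 1/2203 ≈ 0.00045393)
s = 108827/22925 (s = -2*(-691/917 - 81/50) = -2*(-108827/45850) = 108827/22925 ≈ 4.7471)
G(V) = (108827/22925 + V)/(1/2203 + V) (G(V) = (V + 108827/22925)/(V + 1/2203) = (108827/22925 + V)/(1/2203 + V))
G(339) + 4582497 = 2203*(108827 + 22925*339)/(22925*(1 + 2203*339)) + 4582497 = 2203*(108827 + 7771575)/(22925*(1 + 746817)) + 4582497 = (2203/22925)*7880402/746818 + 4582497 = (2203/22925)*(1/746818)*7880402 + 4582497 = 8680262803/8560401325 + 4582497 = 39228022070871328/8560401325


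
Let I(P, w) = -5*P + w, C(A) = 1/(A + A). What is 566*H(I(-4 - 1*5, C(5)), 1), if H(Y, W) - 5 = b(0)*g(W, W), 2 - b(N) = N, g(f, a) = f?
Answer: 3962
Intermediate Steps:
b(N) = 2 - N
C(A) = 1/(2*A)
I(P, w) = w - 5*P
H(Y, W) = 5 + 2*W (H(Y, W) = 5 + (2 - 1*0)*W = 5 + (2 + 0)*W = 5 + 2*W)
566*H(I(-4 - 1*5, C(5)), 1) = 566*(5 + 2*1) = 566*(5 + 2) = 566*7 = 3962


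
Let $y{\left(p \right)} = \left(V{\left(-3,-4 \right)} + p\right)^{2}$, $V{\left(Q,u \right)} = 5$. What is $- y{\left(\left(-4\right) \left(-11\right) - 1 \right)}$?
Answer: $-2304$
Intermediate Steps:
$y{\left(p \right)} = \left(5 + p\right)^{2}$
$- y{\left(\left(-4\right) \left(-11\right) - 1 \right)} = - \left(5 - -43\right)^{2} = - \left(5 + \left(44 - 1\right)\right)^{2} = - \left(5 + 43\right)^{2} = - 48^{2} = \left(-1\right) 2304 = -2304$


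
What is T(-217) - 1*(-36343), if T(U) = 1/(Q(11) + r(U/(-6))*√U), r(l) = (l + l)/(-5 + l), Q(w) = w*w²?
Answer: 2252924053862062/61990589861 - 81158*I*√217/61990589861 ≈ 36343.0 - 1.9286e-5*I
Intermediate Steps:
Q(w) = w³
r(l) = 2*l/(-5 + l) (r(l) = (2*l)/(-5 + l) = 2*l/(-5 + l))
T(U) = 1/(1331 - U^(3/2)/(3*(-5 - U/6))) (T(U) = 1/(11³ + (2*(U/(-6))/(-5 + U/(-6)))*√U) = 1/(1331 + (2*(U*(-⅙))/(-5 + U*(-⅙)))*√U) = 1/(1331 + (2*(-U/6)/(-5 - U/6))*√U) = 1/(1331 + (-U/(3*(-5 - U/6)))*√U) = 1/(1331 - U^(3/2)/(3*(-5 - U/6))))
T(-217) - 1*(-36343) = (30 - 217)/(39930 + 2*(-217)^(3/2) + 1331*(-217)) - 1*(-36343) = -187/(39930 + 2*(-217*I*√217) - 288827) + 36343 = -187/(39930 - 434*I*√217 - 288827) + 36343 = -187/(-248897 - 434*I*√217) + 36343 = 36343 - 187/(-248897 - 434*I*√217)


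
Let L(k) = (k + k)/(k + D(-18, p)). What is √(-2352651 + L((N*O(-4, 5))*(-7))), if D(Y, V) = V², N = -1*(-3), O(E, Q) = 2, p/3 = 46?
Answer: I*√23596828430077/3167 ≈ 1533.8*I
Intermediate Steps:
p = 138 (p = 3*46 = 138)
N = 3
L(k) = 2*k/(19044 + k) (L(k) = (k + k)/(k + 138²) = (2*k)/(k + 19044) = (2*k)/(19044 + k) = 2*k/(19044 + k))
√(-2352651 + L((N*O(-4, 5))*(-7))) = √(-2352651 + 2*((3*2)*(-7))/(19044 + (3*2)*(-7))) = √(-2352651 + 2*(6*(-7))/(19044 + 6*(-7))) = √(-2352651 + 2*(-42)/(19044 - 42)) = √(-2352651 + 2*(-42)/19002) = √(-2352651 + 2*(-42)*(1/19002)) = √(-2352651 - 14/3167) = √(-7450845731/3167) = I*√23596828430077/3167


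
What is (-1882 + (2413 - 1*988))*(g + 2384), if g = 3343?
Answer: -2617239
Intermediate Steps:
(-1882 + (2413 - 1*988))*(g + 2384) = (-1882 + (2413 - 1*988))*(3343 + 2384) = (-1882 + (2413 - 988))*5727 = (-1882 + 1425)*5727 = -457*5727 = -2617239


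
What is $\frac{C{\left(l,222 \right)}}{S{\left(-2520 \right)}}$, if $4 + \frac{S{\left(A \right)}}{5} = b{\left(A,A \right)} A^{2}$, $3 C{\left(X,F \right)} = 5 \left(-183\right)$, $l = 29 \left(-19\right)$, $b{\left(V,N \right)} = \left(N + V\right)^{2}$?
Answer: $- \frac{61}{161310320639996} \approx -3.7815 \cdot 10^{-13}$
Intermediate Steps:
$l = -551$
$C{\left(X,F \right)} = -305$ ($C{\left(X,F \right)} = \frac{5 \left(-183\right)}{3} = \frac{1}{3} \left(-915\right) = -305$)
$S{\left(A \right)} = -20 + 20 A^{4}$ ($S{\left(A \right)} = -20 + 5 \left(A + A\right)^{2} A^{2} = -20 + 5 \left(2 A\right)^{2} A^{2} = -20 + 5 \cdot 4 A^{2} A^{2} = -20 + 5 \cdot 4 A^{4} = -20 + 20 A^{4}$)
$\frac{C{\left(l,222 \right)}}{S{\left(-2520 \right)}} = - \frac{305}{-20 + 20 \left(-2520\right)^{4}} = - \frac{305}{-20 + 20 \cdot 40327580160000} = - \frac{305}{-20 + 806551603200000} = - \frac{305}{806551603199980} = \left(-305\right) \frac{1}{806551603199980} = - \frac{61}{161310320639996}$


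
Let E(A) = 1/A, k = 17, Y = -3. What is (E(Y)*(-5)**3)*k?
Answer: 2125/3 ≈ 708.33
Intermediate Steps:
E(A) = 1/A
(E(Y)*(-5)**3)*k = ((-5)**3/(-3))*17 = -1/3*(-125)*17 = (125/3)*17 = 2125/3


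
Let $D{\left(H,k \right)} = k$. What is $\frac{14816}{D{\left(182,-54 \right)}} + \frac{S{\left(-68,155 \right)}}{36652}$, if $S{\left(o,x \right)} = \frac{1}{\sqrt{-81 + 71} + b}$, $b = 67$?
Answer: $\frac{- 271518016 \sqrt{10} + 18191707045 i}{989604 \left(\sqrt{10} - 67 i\right)} \approx -274.37 - 2.2352 \cdot 10^{-8} i$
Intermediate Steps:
$S{\left(o,x \right)} = \frac{1}{67 + i \sqrt{10}}$ ($S{\left(o,x \right)} = \frac{1}{\sqrt{-81 + 71} + 67} = \frac{1}{\sqrt{-10} + 67} = \frac{1}{i \sqrt{10} + 67} = \frac{1}{67 + i \sqrt{10}}$)
$\frac{14816}{D{\left(182,-54 \right)}} + \frac{S{\left(-68,155 \right)}}{36652} = \frac{14816}{-54} + \frac{\frac{67}{4499} - \frac{i \sqrt{10}}{4499}}{36652} = 14816 \left(- \frac{1}{54}\right) + \left(\frac{67}{4499} - \frac{i \sqrt{10}}{4499}\right) \frac{1}{36652} = - \frac{7408}{27} + \left(\frac{67}{164897348} - \frac{i \sqrt{10}}{164897348}\right) = - \frac{1221559552175}{4452228396} - \frac{i \sqrt{10}}{164897348}$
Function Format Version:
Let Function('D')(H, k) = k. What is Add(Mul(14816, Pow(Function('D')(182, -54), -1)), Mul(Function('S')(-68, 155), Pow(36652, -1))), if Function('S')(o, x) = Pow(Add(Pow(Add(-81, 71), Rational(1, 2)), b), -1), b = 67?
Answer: Mul(Rational(1, 989604), Pow(Add(Pow(10, Rational(1, 2)), Mul(-67, I)), -1), Add(Mul(-271518016, Pow(10, Rational(1, 2))), Mul(18191707045, I))) ≈ Add(-274.37, Mul(-2.2352e-8, I))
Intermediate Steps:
Function('S')(o, x) = Pow(Add(67, Mul(I, Pow(10, Rational(1, 2)))), -1) (Function('S')(o, x) = Pow(Add(Pow(Add(-81, 71), Rational(1, 2)), 67), -1) = Pow(Add(Pow(-10, Rational(1, 2)), 67), -1) = Pow(Add(Mul(I, Pow(10, Rational(1, 2))), 67), -1) = Pow(Add(67, Mul(I, Pow(10, Rational(1, 2)))), -1))
Add(Mul(14816, Pow(Function('D')(182, -54), -1)), Mul(Function('S')(-68, 155), Pow(36652, -1))) = Add(Mul(14816, Pow(-54, -1)), Mul(Add(Rational(67, 4499), Mul(Rational(-1, 4499), I, Pow(10, Rational(1, 2)))), Pow(36652, -1))) = Add(Mul(14816, Rational(-1, 54)), Mul(Add(Rational(67, 4499), Mul(Rational(-1, 4499), I, Pow(10, Rational(1, 2)))), Rational(1, 36652))) = Add(Rational(-7408, 27), Add(Rational(67, 164897348), Mul(Rational(-1, 164897348), I, Pow(10, Rational(1, 2))))) = Add(Rational(-1221559552175, 4452228396), Mul(Rational(-1, 164897348), I, Pow(10, Rational(1, 2))))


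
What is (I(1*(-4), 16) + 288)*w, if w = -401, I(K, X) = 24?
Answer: -125112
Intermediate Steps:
(I(1*(-4), 16) + 288)*w = (24 + 288)*(-401) = 312*(-401) = -125112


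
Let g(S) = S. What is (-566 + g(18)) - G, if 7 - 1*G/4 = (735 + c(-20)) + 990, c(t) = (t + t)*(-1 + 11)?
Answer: 4724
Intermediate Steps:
c(t) = 20*t (c(t) = (2*t)*10 = 20*t)
G = -5272 (G = 28 - 4*((735 + 20*(-20)) + 990) = 28 - 4*((735 - 400) + 990) = 28 - 4*(335 + 990) = 28 - 4*1325 = 28 - 5300 = -5272)
(-566 + g(18)) - G = (-566 + 18) - 1*(-5272) = -548 + 5272 = 4724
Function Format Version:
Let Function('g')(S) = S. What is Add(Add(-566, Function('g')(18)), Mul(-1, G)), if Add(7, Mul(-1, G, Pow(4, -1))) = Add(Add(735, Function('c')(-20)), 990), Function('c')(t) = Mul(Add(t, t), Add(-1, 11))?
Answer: 4724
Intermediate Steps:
Function('c')(t) = Mul(20, t) (Function('c')(t) = Mul(Mul(2, t), 10) = Mul(20, t))
G = -5272 (G = Add(28, Mul(-4, Add(Add(735, Mul(20, -20)), 990))) = Add(28, Mul(-4, Add(Add(735, -400), 990))) = Add(28, Mul(-4, Add(335, 990))) = Add(28, Mul(-4, 1325)) = Add(28, -5300) = -5272)
Add(Add(-566, Function('g')(18)), Mul(-1, G)) = Add(Add(-566, 18), Mul(-1, -5272)) = Add(-548, 5272) = 4724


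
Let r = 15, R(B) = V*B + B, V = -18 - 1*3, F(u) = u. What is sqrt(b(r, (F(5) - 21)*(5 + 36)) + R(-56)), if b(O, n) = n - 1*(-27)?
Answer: sqrt(491) ≈ 22.159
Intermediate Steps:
V = -21 (V = -18 - 3 = -21)
R(B) = -20*B (R(B) = -21*B + B = -20*B)
b(O, n) = 27 + n (b(O, n) = n + 27 = 27 + n)
sqrt(b(r, (F(5) - 21)*(5 + 36)) + R(-56)) = sqrt((27 + (5 - 21)*(5 + 36)) - 20*(-56)) = sqrt((27 - 16*41) + 1120) = sqrt((27 - 656) + 1120) = sqrt(-629 + 1120) = sqrt(491)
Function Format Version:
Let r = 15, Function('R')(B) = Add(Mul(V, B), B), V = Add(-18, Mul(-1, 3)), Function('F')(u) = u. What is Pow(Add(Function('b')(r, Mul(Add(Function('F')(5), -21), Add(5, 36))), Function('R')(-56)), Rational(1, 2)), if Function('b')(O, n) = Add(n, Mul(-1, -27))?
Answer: Pow(491, Rational(1, 2)) ≈ 22.159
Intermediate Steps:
V = -21 (V = Add(-18, -3) = -21)
Function('R')(B) = Mul(-20, B) (Function('R')(B) = Add(Mul(-21, B), B) = Mul(-20, B))
Function('b')(O, n) = Add(27, n) (Function('b')(O, n) = Add(n, 27) = Add(27, n))
Pow(Add(Function('b')(r, Mul(Add(Function('F')(5), -21), Add(5, 36))), Function('R')(-56)), Rational(1, 2)) = Pow(Add(Add(27, Mul(Add(5, -21), Add(5, 36))), Mul(-20, -56)), Rational(1, 2)) = Pow(Add(Add(27, Mul(-16, 41)), 1120), Rational(1, 2)) = Pow(Add(Add(27, -656), 1120), Rational(1, 2)) = Pow(Add(-629, 1120), Rational(1, 2)) = Pow(491, Rational(1, 2))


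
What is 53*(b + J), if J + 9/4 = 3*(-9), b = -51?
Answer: -17013/4 ≈ -4253.3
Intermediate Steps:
J = -117/4 (J = -9/4 + 3*(-9) = -9/4 - 27 = -117/4 ≈ -29.250)
53*(b + J) = 53*(-51 - 117/4) = 53*(-321/4) = -17013/4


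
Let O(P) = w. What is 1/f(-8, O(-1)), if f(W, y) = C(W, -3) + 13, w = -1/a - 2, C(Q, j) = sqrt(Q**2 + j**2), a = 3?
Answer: 13/96 - sqrt(73)/96 ≈ 0.046417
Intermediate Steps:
w = -7/3 (w = -1/3 - 2 = -7/3 ≈ -2.3333)
O(P) = -7/3
f(W, y) = 13 + sqrt(9 + W**2) (f(W, y) = sqrt(W**2 + (-3)**2) + 13 = sqrt(W**2 + 9) + 13 = sqrt(9 + W**2) + 13 = 13 + sqrt(9 + W**2))
1/f(-8, O(-1)) = 1/(13 + sqrt(9 + (-8)**2)) = 1/(13 + sqrt(9 + 64)) = 1/(13 + sqrt(73))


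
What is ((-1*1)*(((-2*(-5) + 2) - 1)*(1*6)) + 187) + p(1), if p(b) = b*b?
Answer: 122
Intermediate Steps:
p(b) = b²
((-1*1)*(((-2*(-5) + 2) - 1)*(1*6)) + 187) + p(1) = ((-1*1)*(((-2*(-5) + 2) - 1)*(1*6)) + 187) + 1² = (-((10 + 2) - 1)*6 + 187) + 1 = (-(12 - 1)*6 + 187) + 1 = (-11*6 + 187) + 1 = (-1*66 + 187) + 1 = (-66 + 187) + 1 = 121 + 1 = 122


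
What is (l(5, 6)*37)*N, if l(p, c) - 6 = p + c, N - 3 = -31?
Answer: -17612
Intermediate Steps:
N = -28 (N = 3 - 31 = -28)
l(p, c) = 6 + c + p (l(p, c) = 6 + (p + c) = 6 + (c + p) = 6 + c + p)
(l(5, 6)*37)*N = ((6 + 6 + 5)*37)*(-28) = (17*37)*(-28) = 629*(-28) = -17612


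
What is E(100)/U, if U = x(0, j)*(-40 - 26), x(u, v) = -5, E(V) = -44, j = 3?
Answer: -2/15 ≈ -0.13333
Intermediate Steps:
U = 330 (U = -5*(-40 - 26) = -5*(-66) = 330)
E(100)/U = -44/330 = -44*1/330 = -2/15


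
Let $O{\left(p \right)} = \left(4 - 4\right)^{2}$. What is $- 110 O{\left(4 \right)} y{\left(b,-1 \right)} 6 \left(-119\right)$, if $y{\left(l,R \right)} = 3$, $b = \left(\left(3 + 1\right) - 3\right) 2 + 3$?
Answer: $0$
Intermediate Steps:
$O{\left(p \right)} = 0$ ($O{\left(p \right)} = 0^{2} = 0$)
$b = 5$ ($b = \left(4 - 3\right) 2 + 3 = 1 \cdot 2 + 3 = 2 + 3 = 5$)
$- 110 O{\left(4 \right)} y{\left(b,-1 \right)} 6 \left(-119\right) = - 110 \cdot 0 \cdot 3 \cdot 6 \left(-119\right) = - 110 \cdot 0 \cdot 6 \left(-119\right) = \left(-110\right) 0 \left(-119\right) = 0 \left(-119\right) = 0$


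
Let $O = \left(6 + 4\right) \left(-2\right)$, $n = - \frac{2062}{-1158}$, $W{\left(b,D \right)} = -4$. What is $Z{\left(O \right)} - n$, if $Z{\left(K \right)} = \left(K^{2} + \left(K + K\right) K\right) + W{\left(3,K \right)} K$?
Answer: $\frac{740089}{579} \approx 1278.2$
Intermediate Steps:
$n = \frac{1031}{579}$ ($n = \left(-2062\right) \left(- \frac{1}{1158}\right) = \frac{1031}{579} \approx 1.7807$)
$O = -20$ ($O = 10 \left(-2\right) = -20$)
$Z{\left(K \right)} = - 4 K + 3 K^{2}$ ($Z{\left(K \right)} = \left(K^{2} + \left(K + K\right) K\right) - 4 K = \left(K^{2} + 2 K K\right) - 4 K = \left(K^{2} + 2 K^{2}\right) - 4 K = 3 K^{2} - 4 K = - 4 K + 3 K^{2}$)
$Z{\left(O \right)} - n = - 20 \left(-4 + 3 \left(-20\right)\right) - \frac{1031}{579} = - 20 \left(-4 - 60\right) - \frac{1031}{579} = \left(-20\right) \left(-64\right) - \frac{1031}{579} = 1280 - \frac{1031}{579} = \frac{740089}{579}$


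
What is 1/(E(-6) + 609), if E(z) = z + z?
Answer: 1/597 ≈ 0.0016750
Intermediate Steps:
E(z) = 2*z
1/(E(-6) + 609) = 1/(2*(-6) + 609) = 1/(-12 + 609) = 1/597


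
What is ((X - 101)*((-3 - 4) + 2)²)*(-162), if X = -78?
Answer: 724950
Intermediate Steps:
((X - 101)*((-3 - 4) + 2)²)*(-162) = ((-78 - 101)*((-3 - 4) + 2)²)*(-162) = -179*(-7 + 2)²*(-162) = -179*(-5)²*(-162) = -179*25*(-162) = -4475*(-162) = 724950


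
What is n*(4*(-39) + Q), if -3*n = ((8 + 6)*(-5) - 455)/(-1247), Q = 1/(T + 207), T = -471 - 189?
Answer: 12367075/564891 ≈ 21.893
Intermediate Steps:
T = -660
Q = -1/453 (Q = 1/(-660 + 207) = 1/(-453) = -1/453 ≈ -0.0022075)
n = -175/1247 (n = -((8 + 6)*(-5) - 455)/(3*(-1247)) = -(14*(-5) - 455)*(-1)/(3*1247) = -(-70 - 455)*(-1)/(3*1247) = -(-175)*(-1)/1247 = -1/3*525/1247 = -175/1247 ≈ -0.14034)
n*(4*(-39) + Q) = -175*(4*(-39) - 1/453)/1247 = -175*(-156 - 1/453)/1247 = -175/1247*(-70669/453) = 12367075/564891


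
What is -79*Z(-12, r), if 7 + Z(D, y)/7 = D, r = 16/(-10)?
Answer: 10507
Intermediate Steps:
r = -8/5 (r = 16*(-1/10) = -8/5 ≈ -1.6000)
Z(D, y) = -49 + 7*D
-79*Z(-12, r) = -79*(-49 + 7*(-12)) = -79*(-49 - 84) = -79*(-133) = 10507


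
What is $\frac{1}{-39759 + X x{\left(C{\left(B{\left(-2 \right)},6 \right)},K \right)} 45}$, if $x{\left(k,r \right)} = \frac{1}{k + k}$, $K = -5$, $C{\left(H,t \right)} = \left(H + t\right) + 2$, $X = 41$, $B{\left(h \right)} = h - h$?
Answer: $- \frac{16}{634299} \approx -2.5225 \cdot 10^{-5}$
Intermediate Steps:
$B{\left(h \right)} = 0$
$C{\left(H,t \right)} = 2 + H + t$
$x{\left(k,r \right)} = \frac{1}{2 k}$
$\frac{1}{-39759 + X x{\left(C{\left(B{\left(-2 \right)},6 \right)},K \right)} 45} = \frac{1}{-39759 + 41 \frac{1}{2 \left(2 + 0 + 6\right)} 45} = \frac{1}{-39759 + 41 \frac{1}{2 \cdot 8} \cdot 45} = \frac{1}{-39759 + 41 \cdot \frac{1}{2} \cdot \frac{1}{8} \cdot 45} = \frac{1}{-39759 + 41 \cdot \frac{1}{16} \cdot 45} = \frac{1}{-39759 + \frac{41}{16} \cdot 45} = \frac{1}{-39759 + \frac{1845}{16}} = \frac{1}{- \frac{634299}{16}} = - \frac{16}{634299}$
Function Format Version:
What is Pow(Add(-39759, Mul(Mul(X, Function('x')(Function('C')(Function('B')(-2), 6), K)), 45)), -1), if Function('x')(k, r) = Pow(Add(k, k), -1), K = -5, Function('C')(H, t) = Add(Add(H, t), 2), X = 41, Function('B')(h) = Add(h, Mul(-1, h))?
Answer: Rational(-16, 634299) ≈ -2.5225e-5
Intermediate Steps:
Function('B')(h) = 0
Function('C')(H, t) = Add(2, H, t)
Function('x')(k, r) = Mul(Rational(1, 2), Pow(k, -1)) (Function('x')(k, r) = Pow(Mul(2, k), -1) = Mul(Rational(1, 2), Pow(k, -1)))
Pow(Add(-39759, Mul(Mul(X, Function('x')(Function('C')(Function('B')(-2), 6), K)), 45)), -1) = Pow(Add(-39759, Mul(Mul(41, Mul(Rational(1, 2), Pow(Add(2, 0, 6), -1))), 45)), -1) = Pow(Add(-39759, Mul(Mul(41, Mul(Rational(1, 2), Pow(8, -1))), 45)), -1) = Pow(Add(-39759, Mul(Mul(41, Mul(Rational(1, 2), Rational(1, 8))), 45)), -1) = Pow(Add(-39759, Mul(Mul(41, Rational(1, 16)), 45)), -1) = Pow(Add(-39759, Mul(Rational(41, 16), 45)), -1) = Pow(Add(-39759, Rational(1845, 16)), -1) = Pow(Rational(-634299, 16), -1) = Rational(-16, 634299)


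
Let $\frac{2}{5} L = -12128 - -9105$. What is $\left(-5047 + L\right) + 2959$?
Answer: $- \frac{19291}{2} \approx -9645.5$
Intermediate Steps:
$L = - \frac{15115}{2}$ ($L = \frac{5 \left(-12128 - -9105\right)}{2} = \frac{5 \left(-12128 + 9105\right)}{2} = \frac{5}{2} \left(-3023\right) = - \frac{15115}{2} \approx -7557.5$)
$\left(-5047 + L\right) + 2959 = \left(-5047 - \frac{15115}{2}\right) + 2959 = - \frac{25209}{2} + 2959 = - \frac{19291}{2}$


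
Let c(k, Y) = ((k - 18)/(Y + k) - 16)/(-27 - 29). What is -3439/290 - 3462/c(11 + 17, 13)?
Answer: -1153679837/93670 ≈ -12316.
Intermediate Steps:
c(k, Y) = 2/7 - (-18 + k)/(56*(Y + k)) (c(k, Y) = ((-18 + k)/(Y + k) - 16)/(-56) = ((-18 + k)/(Y + k) - 16)*(-1/56) = (-16 + (-18 + k)/(Y + k))*(-1/56) = 2/7 - (-18 + k)/(56*(Y + k)))
-3439/290 - 3462/c(11 + 17, 13) = -3439/290 - 3462*56*(13 + (11 + 17))/(18 + 15*(11 + 17) + 16*13) = -3439*1/290 - 3462*56*(13 + 28)/(18 + 15*28 + 208) = -3439/290 - 3462*2296/(18 + 420 + 208) = -3439/290 - 3462/((1/56)*(1/41)*646) = -3439/290 - 3462/323/1148 = -3439/290 - 3462*1148/323 = -3439/290 - 3974376/323 = -1153679837/93670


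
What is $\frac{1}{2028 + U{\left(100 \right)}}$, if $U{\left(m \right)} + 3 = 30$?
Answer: $\frac{1}{2055} \approx 0.00048662$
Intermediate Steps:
$U{\left(m \right)} = 27$ ($U{\left(m \right)} = -3 + 30 = 27$)
$\frac{1}{2028 + U{\left(100 \right)}} = \frac{1}{2028 + 27} = \frac{1}{2055}$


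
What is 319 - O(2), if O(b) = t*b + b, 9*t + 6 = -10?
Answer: 2885/9 ≈ 320.56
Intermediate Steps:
t = -16/9 (t = -2/3 + (1/9)*(-10) = -2/3 - 10/9 = -16/9 ≈ -1.7778)
O(b) = -7*b/9 (O(b) = -16*b/9 + b = -7*b/9)
319 - O(2) = 319 - (-7)*2/9 = 319 - 1*(-14/9) = 319 + 14/9 = 2885/9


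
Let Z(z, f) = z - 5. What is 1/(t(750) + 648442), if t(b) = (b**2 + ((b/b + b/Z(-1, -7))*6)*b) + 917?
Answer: 1/653859 ≈ 1.5294e-6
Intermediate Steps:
Z(z, f) = -5 + z
t(b) = 917 + b**2 + b*(6 - b) (t(b) = (b**2 + ((b/b + b/(-5 - 1))*6)*b) + 917 = (b**2 + ((1 + b/(-6))*6)*b) + 917 = (b**2 + ((1 + b*(-1/6))*6)*b) + 917 = (b**2 + ((1 - b/6)*6)*b) + 917 = (b**2 + (6 - b)*b) + 917 = (b**2 + b*(6 - b)) + 917 = 917 + b**2 + b*(6 - b))
1/(t(750) + 648442) = 1/((917 + 6*750) + 648442) = 1/((917 + 4500) + 648442) = 1/(5417 + 648442) = 1/653859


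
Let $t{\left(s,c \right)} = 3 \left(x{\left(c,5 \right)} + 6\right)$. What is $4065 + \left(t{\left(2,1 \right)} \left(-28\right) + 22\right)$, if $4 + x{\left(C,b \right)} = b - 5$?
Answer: $3919$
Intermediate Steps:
$x{\left(C,b \right)} = -9 + b$ ($x{\left(C,b \right)} = -4 + \left(b - 5\right) = -4 + \left(-5 + b\right) = -9 + b$)
$t{\left(s,c \right)} = 6$ ($t{\left(s,c \right)} = 3 \left(\left(-9 + 5\right) + 6\right) = 3 \left(-4 + 6\right) = 3 \cdot 2 = 6$)
$4065 + \left(t{\left(2,1 \right)} \left(-28\right) + 22\right) = 4065 + \left(6 \left(-28\right) + 22\right) = 4065 + \left(-168 + 22\right) = 4065 - 146 = 3919$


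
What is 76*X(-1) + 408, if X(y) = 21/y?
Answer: -1188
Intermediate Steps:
76*X(-1) + 408 = 76*(21/(-1)) + 408 = 76*(21*(-1)) + 408 = 76*(-21) + 408 = -1596 + 408 = -1188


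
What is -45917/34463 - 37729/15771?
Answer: -2024411534/543515973 ≈ -3.7247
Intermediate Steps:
-45917/34463 - 37729/15771 = -2024411534/543515973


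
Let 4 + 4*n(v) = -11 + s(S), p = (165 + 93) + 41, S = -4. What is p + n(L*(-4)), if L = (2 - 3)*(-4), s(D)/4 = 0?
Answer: 1181/4 ≈ 295.25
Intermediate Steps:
p = 299 (p = 258 + 41 = 299)
s(D) = 0 (s(D) = 4*0 = 0)
L = 4 (L = -1*(-4) = 4)
n(v) = -15/4 (n(v) = -1 + (-11 + 0)/4 = -1 + (¼)*(-11) = -1 - 11/4 = -15/4)
p + n(L*(-4)) = 299 - 15/4 = 1181/4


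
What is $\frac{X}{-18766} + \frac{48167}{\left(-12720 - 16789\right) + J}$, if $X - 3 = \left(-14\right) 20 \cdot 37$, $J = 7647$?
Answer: $- \frac{169369297}{102565573} \approx -1.6513$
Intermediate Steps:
$X = -10357$ ($X = 3 + \left(-14\right) 20 \cdot 37 = 3 - 10360 = -10357$)
$\frac{X}{-18766} + \frac{48167}{\left(-12720 - 16789\right) + J} = - \frac{10357}{-18766} + \frac{48167}{\left(-12720 - 16789\right) + 7647} = \left(-10357\right) \left(- \frac{1}{18766}\right) + \frac{48167}{-29509 + 7647} = \frac{10357}{18766} + \frac{48167}{-21862} = \frac{10357}{18766} + 48167 \left(- \frac{1}{21862}\right) = \frac{10357}{18766} - \frac{48167}{21862} = - \frac{169369297}{102565573}$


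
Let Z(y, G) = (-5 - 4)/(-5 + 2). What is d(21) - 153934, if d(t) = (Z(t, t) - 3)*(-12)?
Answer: -153934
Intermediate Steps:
Z(y, G) = 3 (Z(y, G) = -9/(-3) = -9*(-⅓) = 3)
d(t) = 0 (d(t) = (3 - 3)*(-12) = 0*(-12) = 0)
d(21) - 153934 = 0 - 153934 = -153934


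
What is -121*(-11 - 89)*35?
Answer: 423500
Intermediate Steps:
-121*(-11 - 89)*35 = -121*(-100)*35 = 12100*35 = 423500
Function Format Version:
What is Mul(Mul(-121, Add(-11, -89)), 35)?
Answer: 423500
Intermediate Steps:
Mul(Mul(-121, Add(-11, -89)), 35) = Mul(Mul(-121, -100), 35) = Mul(12100, 35) = 423500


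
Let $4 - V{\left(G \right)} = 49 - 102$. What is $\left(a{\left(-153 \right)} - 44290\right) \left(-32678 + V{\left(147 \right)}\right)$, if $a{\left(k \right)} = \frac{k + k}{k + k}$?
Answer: $1444751469$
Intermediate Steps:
$a{\left(k \right)} = 1$ ($a{\left(k \right)} = \frac{2 k}{2 k} = 2 k \frac{1}{2 k} = 1$)
$V{\left(G \right)} = 57$ ($V{\left(G \right)} = 4 - \left(49 - 102\right) = 4 - -53 = 4 + 53 = 57$)
$\left(a{\left(-153 \right)} - 44290\right) \left(-32678 + V{\left(147 \right)}\right) = \left(1 - 44290\right) \left(-32678 + 57\right) = \left(-44289\right) \left(-32621\right) = 1444751469$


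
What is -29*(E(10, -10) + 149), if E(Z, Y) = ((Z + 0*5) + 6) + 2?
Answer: -4843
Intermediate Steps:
E(Z, Y) = 8 + Z (E(Z, Y) = ((Z + 0) + 6) + 2 = (Z + 6) + 2 = (6 + Z) + 2 = 8 + Z)
-29*(E(10, -10) + 149) = -29*((8 + 10) + 149) = -29*(18 + 149) = -29*167 = -4843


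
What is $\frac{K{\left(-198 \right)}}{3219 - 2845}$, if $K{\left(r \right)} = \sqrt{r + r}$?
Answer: $\frac{3 i \sqrt{11}}{187} \approx 0.053208 i$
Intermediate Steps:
$K{\left(r \right)} = \sqrt{2} \sqrt{r}$ ($K{\left(r \right)} = \sqrt{2 r} = \sqrt{2} \sqrt{r}$)
$\frac{K{\left(-198 \right)}}{3219 - 2845} = \frac{\sqrt{2} \sqrt{-198}}{3219 - 2845} = \frac{\sqrt{2} \cdot 3 i \sqrt{22}}{374} = 6 i \sqrt{11} \cdot \frac{1}{374} = \frac{3 i \sqrt{11}}{187}$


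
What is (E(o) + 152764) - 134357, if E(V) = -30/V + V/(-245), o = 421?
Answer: 1898405424/103145 ≈ 18405.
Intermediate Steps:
E(V) = -30/V - V/245 (E(V) = -30/V + V*(-1/245) = -30/V - V/245)
(E(o) + 152764) - 134357 = ((-30/421 - 1/245*421) + 152764) - 134357 = ((-30*1/421 - 421/245) + 152764) - 134357 = ((-30/421 - 421/245) + 152764) - 134357 = (-184591/103145 + 152764) - 134357 = 15756658189/103145 - 134357 = 1898405424/103145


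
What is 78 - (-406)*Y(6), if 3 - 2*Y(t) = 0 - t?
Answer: 1905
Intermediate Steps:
Y(t) = 3/2 + t/2 (Y(t) = 3/2 - (0 - t)/2 = 3/2 - (-1)*t/2 = 3/2 + t/2)
78 - (-406)*Y(6) = 78 - (-406)*(3/2 + (½)*6) = 78 - (-406)*(3/2 + 3) = 78 - (-406)*9/2 = 78 - 58*(-63/2) = 78 + 1827 = 1905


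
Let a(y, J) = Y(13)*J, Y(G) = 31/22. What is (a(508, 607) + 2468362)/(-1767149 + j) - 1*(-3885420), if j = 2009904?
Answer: 20750567228981/5340610 ≈ 3.8854e+6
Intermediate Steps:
Y(G) = 31/22 (Y(G) = 31*(1/22) = 31/22)
a(y, J) = 31*J/22
(a(508, 607) + 2468362)/(-1767149 + j) - 1*(-3885420) = ((31/22)*607 + 2468362)/(-1767149 + 2009904) - 1*(-3885420) = (18817/22 + 2468362)/242755 + 3885420 = (54322781/22)*(1/242755) + 3885420 = 54322781/5340610 + 3885420 = 20750567228981/5340610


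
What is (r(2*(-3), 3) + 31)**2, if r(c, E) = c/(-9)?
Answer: 9025/9 ≈ 1002.8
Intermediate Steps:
r(c, E) = -c/9 (r(c, E) = c*(-1/9) = -c/9)
(r(2*(-3), 3) + 31)**2 = (-2*(-3)/9 + 31)**2 = (-1/9*(-6) + 31)**2 = (2/3 + 31)**2 = (95/3)**2 = 9025/9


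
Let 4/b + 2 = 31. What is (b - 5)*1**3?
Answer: -141/29 ≈ -4.8621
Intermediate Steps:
b = 4/29 (b = 4/(-2 + 31) = 4/29 ≈ 0.13793)
(b - 5)*1**3 = (4/29 - 5)*1**3 = -141/29*1 = -141/29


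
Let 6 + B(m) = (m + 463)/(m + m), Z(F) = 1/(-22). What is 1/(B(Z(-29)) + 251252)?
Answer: 2/492307 ≈ 4.0625e-6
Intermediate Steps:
Z(F) = -1/22
B(m) = -6 + (463 + m)/(2*m) (B(m) = -6 + (m + 463)/(m + m) = -6 + (463 + m)/((2*m)) = -6 + (463 + m)*(1/(2*m)) = -6 + (463 + m)/(2*m))
1/(B(Z(-29)) + 251252) = 1/((463 - 11*(-1/22))/(2*(-1/22)) + 251252) = 1/((½)*(-22)*(463 + ½) + 251252) = 1/((½)*(-22)*(927/2) + 251252) = 1/(-10197/2 + 251252) = 1/(492307/2) = 2/492307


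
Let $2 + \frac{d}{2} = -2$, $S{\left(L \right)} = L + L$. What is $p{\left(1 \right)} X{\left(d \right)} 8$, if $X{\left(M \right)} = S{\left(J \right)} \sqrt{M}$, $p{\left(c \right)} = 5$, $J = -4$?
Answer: $- 640 i \sqrt{2} \approx - 905.1 i$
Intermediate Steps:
$S{\left(L \right)} = 2 L$
$d = -8$ ($d = -4 + 2 \left(-2\right) = -4 - 4 = -8$)
$X{\left(M \right)} = - 8 \sqrt{M}$ ($X{\left(M \right)} = 2 \left(-4\right) \sqrt{M} = - 8 \sqrt{M}$)
$p{\left(1 \right)} X{\left(d \right)} 8 = 5 \left(- 8 \sqrt{-8}\right) 8 = 5 \left(- 8 \cdot 2 i \sqrt{2}\right) 8 = 5 \left(- 16 i \sqrt{2}\right) 8 = - 80 i \sqrt{2} \cdot 8 = - 640 i \sqrt{2}$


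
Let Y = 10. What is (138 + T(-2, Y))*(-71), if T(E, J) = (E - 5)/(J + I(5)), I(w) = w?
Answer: -146473/15 ≈ -9764.9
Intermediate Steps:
T(E, J) = (-5 + E)/(5 + J) (T(E, J) = (E - 5)/(J + 5) = (-5 + E)/(5 + J))
(138 + T(-2, Y))*(-71) = (138 + (-5 - 2)/(5 + 10))*(-71) = (138 - 7/15)*(-71) = (2063/15)*(-71) = -146473/15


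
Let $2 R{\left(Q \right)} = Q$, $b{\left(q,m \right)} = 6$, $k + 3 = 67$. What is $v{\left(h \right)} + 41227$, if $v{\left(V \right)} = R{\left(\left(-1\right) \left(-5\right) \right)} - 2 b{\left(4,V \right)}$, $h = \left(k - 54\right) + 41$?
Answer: $\frac{82435}{2} \approx 41218.0$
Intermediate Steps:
$k = 64$ ($k = -3 + 67 = 64$)
$R{\left(Q \right)} = \frac{Q}{2}$
$h = 51$ ($h = \left(64 - 54\right) + 41 = 10 + 41 = 51$)
$v{\left(V \right)} = - \frac{19}{2}$ ($v{\left(V \right)} = \frac{\left(-1\right) \left(-5\right)}{2} - 12 = \frac{1}{2} \cdot 5 - 12 = \frac{5}{2} - 12 = - \frac{19}{2}$)
$v{\left(h \right)} + 41227 = - \frac{19}{2} + 41227 = \frac{82435}{2}$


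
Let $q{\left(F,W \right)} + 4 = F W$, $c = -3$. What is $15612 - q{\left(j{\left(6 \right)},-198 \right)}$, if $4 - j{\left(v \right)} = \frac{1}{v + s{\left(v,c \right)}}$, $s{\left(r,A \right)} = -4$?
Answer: $16309$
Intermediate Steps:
$j{\left(v \right)} = 4 - \frac{1}{-4 + v}$ ($j{\left(v \right)} = 4 - \frac{1}{v - 4} = 4 - \frac{1}{-4 + v}$)
$q{\left(F,W \right)} = -4 + F W$
$15612 - q{\left(j{\left(6 \right)},-198 \right)} = 15612 - \left(-4 + \frac{-17 + 4 \cdot 6}{-4 + 6} \left(-198\right)\right) = 15612 - \left(-4 + \frac{-17 + 24}{2} \left(-198\right)\right) = 15612 - \left(-4 + \frac{1}{2} \cdot 7 \left(-198\right)\right) = 15612 - \left(-4 + \frac{7}{2} \left(-198\right)\right) = 15612 - \left(-4 - 693\right) = 15612 - -697 = 15612 + 697 = 16309$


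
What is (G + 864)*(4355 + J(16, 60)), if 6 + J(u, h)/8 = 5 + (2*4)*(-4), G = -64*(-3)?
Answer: 4320096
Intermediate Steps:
G = 192
J(u, h) = -264 (J(u, h) = -48 + 8*(5 + (2*4)*(-4)) = -48 + 8*(5 + 8*(-4)) = -48 + 8*(5 - 32) = -48 + 8*(-27) = -48 - 216 = -264)
(G + 864)*(4355 + J(16, 60)) = (192 + 864)*(4355 - 264) = 1056*4091 = 4320096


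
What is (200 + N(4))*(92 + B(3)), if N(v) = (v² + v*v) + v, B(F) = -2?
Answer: 21240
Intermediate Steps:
N(v) = v + 2*v² (N(v) = (v² + v²) + v = 2*v² + v = v + 2*v²)
(200 + N(4))*(92 + B(3)) = (200 + 4*(1 + 2*4))*(92 - 2) = (200 + 4*(1 + 8))*90 = (200 + 4*9)*90 = (200 + 36)*90 = 236*90 = 21240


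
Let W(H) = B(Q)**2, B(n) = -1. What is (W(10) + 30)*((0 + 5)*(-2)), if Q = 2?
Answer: -310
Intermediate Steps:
W(H) = 1 (W(H) = (-1)**2 = 1)
(W(10) + 30)*((0 + 5)*(-2)) = (1 + 30)*((0 + 5)*(-2)) = 31*(5*(-2)) = 31*(-10) = -310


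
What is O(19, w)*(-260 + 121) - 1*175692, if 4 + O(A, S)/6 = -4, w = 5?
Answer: -169020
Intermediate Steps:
O(A, S) = -48 (O(A, S) = -24 + 6*(-4) = -24 - 24 = -48)
O(19, w)*(-260 + 121) - 1*175692 = -48*(-260 + 121) - 1*175692 = -48*(-139) - 175692 = 6672 - 175692 = -169020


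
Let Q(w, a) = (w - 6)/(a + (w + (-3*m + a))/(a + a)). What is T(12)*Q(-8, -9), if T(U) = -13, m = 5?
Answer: -126/5 ≈ -25.200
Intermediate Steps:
Q(w, a) = (-6 + w)/(a + (-15 + a + w)/(2*a)) (Q(w, a) = (w - 6)/(a + (w + (-3*5 + a))/(a + a)) = (-6 + w)/(a + (w + (-15 + a))/((2*a))) = (-6 + w)/(a + (-15 + a + w)*(1/(2*a))) = (-6 + w)/(a + (-15 + a + w)/(2*a)))
T(12)*Q(-8, -9) = -26*(-9)*(-6 - 8)/(-15 - 9 - 8 + 2*(-9)²) = -26*(-9)*(-14)/(-15 - 9 - 8 + 2*81) = -26*(-9)*(-14)/(-15 - 9 - 8 + 162) = -26*(-9)*(-14)/130 = -13*126/65 = -126/5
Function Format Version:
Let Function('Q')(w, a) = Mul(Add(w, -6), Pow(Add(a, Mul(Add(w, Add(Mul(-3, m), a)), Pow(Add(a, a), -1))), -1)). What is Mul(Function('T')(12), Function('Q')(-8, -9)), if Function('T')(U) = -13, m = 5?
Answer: Rational(-126, 5) ≈ -25.200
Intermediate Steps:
Function('Q')(w, a) = Mul(Pow(Add(a, Mul(Rational(1, 2), Pow(a, -1), Add(-15, a, w))), -1), Add(-6, w)) (Function('Q')(w, a) = Mul(Add(w, -6), Pow(Add(a, Mul(Add(w, Add(Mul(-3, 5), a)), Pow(Add(a, a), -1))), -1)) = Mul(Add(-6, w), Pow(Add(a, Mul(Add(w, Add(-15, a)), Pow(Mul(2, a), -1))), -1)) = Mul(Add(-6, w), Pow(Add(a, Mul(Add(-15, a, w), Mul(Rational(1, 2), Pow(a, -1)))), -1)) = Mul(Add(-6, w), Pow(Add(a, Mul(Rational(1, 2), Pow(a, -1), Add(-15, a, w))), -1)) = Mul(Pow(Add(a, Mul(Rational(1, 2), Pow(a, -1), Add(-15, a, w))), -1), Add(-6, w)))
Mul(Function('T')(12), Function('Q')(-8, -9)) = Mul(-13, Mul(2, -9, Pow(Add(-15, -9, -8, Mul(2, Pow(-9, 2))), -1), Add(-6, -8))) = Mul(-13, Mul(2, -9, Pow(Add(-15, -9, -8, Mul(2, 81)), -1), -14)) = Mul(-13, Mul(2, -9, Pow(Add(-15, -9, -8, 162), -1), -14)) = Mul(-13, Mul(2, -9, Pow(130, -1), -14)) = Mul(-13, Mul(2, -9, Rational(1, 130), -14)) = Mul(-13, Rational(126, 65)) = Rational(-126, 5)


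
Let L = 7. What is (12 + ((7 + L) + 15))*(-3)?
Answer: -123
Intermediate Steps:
(12 + ((7 + L) + 15))*(-3) = (12 + ((7 + 7) + 15))*(-3) = (12 + (14 + 15))*(-3) = (12 + 29)*(-3) = 41*(-3) = -123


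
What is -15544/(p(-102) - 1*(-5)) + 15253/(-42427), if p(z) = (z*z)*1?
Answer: -116893395/63088949 ≈ -1.8528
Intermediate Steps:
p(z) = z² (p(z) = z²*1 = z²)
-15544/(p(-102) - 1*(-5)) + 15253/(-42427) = -15544/((-102)² - 1*(-5)) + 15253/(-42427) = -15544/(10404 + 5) + 15253*(-1/42427) = -15544/10409 - 2179/6061 = -116893395/63088949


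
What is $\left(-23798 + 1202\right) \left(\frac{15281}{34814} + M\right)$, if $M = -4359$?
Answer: $\frac{1714346600610}{17407} \approx 9.8486 \cdot 10^{7}$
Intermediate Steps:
$\left(-23798 + 1202\right) \left(\frac{15281}{34814} + M\right) = \left(-23798 + 1202\right) \left(\frac{15281}{34814} - 4359\right) = - 22596 \left(15281 \cdot \frac{1}{34814} - 4359\right) = - 22596 \left(\frac{15281}{34814} - 4359\right) = \left(-22596\right) \left(- \frac{151738945}{34814}\right) = \frac{1714346600610}{17407}$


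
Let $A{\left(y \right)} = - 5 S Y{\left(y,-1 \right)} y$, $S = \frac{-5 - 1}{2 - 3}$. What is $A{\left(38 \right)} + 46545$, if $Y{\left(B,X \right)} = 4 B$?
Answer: $-126735$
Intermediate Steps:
$S = 6$ ($S = - \frac{6}{-1} = \left(-6\right) \left(-1\right) = 6$)
$A{\left(y \right)} = - 120 y^{2}$ ($A{\left(y \right)} = \left(-5\right) 6 \cdot 4 y y = - 30 \cdot 4 y^{2} = - 120 y^{2}$)
$A{\left(38 \right)} + 46545 = - 120 \cdot 38^{2} + 46545 = \left(-120\right) 1444 + 46545 = -173280 + 46545 = -126735$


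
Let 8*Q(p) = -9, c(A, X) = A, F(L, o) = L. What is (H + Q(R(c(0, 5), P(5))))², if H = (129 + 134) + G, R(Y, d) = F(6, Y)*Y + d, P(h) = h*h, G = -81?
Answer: 2093809/64 ≈ 32716.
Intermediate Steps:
P(h) = h²
R(Y, d) = d + 6*Y (R(Y, d) = 6*Y + d = d + 6*Y)
H = 182 (H = (129 + 134) - 81 = 263 - 81 = 182)
Q(p) = -9/8 (Q(p) = (⅛)*(-9) = -9/8)
(H + Q(R(c(0, 5), P(5))))² = (182 - 9/8)² = (1447/8)² = 2093809/64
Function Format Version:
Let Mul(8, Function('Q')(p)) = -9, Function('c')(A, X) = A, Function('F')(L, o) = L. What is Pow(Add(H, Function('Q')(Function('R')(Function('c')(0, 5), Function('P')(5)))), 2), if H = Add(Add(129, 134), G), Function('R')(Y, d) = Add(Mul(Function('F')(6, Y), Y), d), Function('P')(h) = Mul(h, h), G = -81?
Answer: Rational(2093809, 64) ≈ 32716.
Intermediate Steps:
Function('P')(h) = Pow(h, 2)
Function('R')(Y, d) = Add(d, Mul(6, Y)) (Function('R')(Y, d) = Add(Mul(6, Y), d) = Add(d, Mul(6, Y)))
H = 182 (H = Add(Add(129, 134), -81) = Add(263, -81) = 182)
Function('Q')(p) = Rational(-9, 8) (Function('Q')(p) = Mul(Rational(1, 8), -9) = Rational(-9, 8))
Pow(Add(H, Function('Q')(Function('R')(Function('c')(0, 5), Function('P')(5)))), 2) = Pow(Add(182, Rational(-9, 8)), 2) = Pow(Rational(1447, 8), 2) = Rational(2093809, 64)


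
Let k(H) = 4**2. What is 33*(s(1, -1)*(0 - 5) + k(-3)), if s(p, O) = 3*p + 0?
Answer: 33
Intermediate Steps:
s(p, O) = 3*p
k(H) = 16
33*(s(1, -1)*(0 - 5) + k(-3)) = 33*((3*1)*(0 - 5) + 16) = 33*(3*(-5) + 16) = 33*(-15 + 16) = 33*1 = 33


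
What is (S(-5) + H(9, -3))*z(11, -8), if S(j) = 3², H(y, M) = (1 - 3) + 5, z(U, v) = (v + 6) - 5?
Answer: -84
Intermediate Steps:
z(U, v) = 1 + v (z(U, v) = (6 + v) - 5 = 1 + v)
H(y, M) = 3 (H(y, M) = -2 + 5 = 3)
S(j) = 9
(S(-5) + H(9, -3))*z(11, -8) = (9 + 3)*(1 - 8) = 12*(-7) = -84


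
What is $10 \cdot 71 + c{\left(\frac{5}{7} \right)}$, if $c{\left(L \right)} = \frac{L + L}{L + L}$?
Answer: $711$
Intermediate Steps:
$c{\left(L \right)} = 1$ ($c{\left(L \right)} = \frac{2 L}{2 L} = 2 L \frac{1}{2 L} = 1$)
$10 \cdot 71 + c{\left(\frac{5}{7} \right)} = 10 \cdot 71 + 1 = 710 + 1 = 711$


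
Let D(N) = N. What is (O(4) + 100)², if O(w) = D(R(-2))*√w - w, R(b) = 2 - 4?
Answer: 8464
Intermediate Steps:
R(b) = -2
O(w) = -w - 2*√w (O(w) = -2*√w - w = -w - 2*√w)
(O(4) + 100)² = ((-1*4 - 2*√4) + 100)² = ((-4 - 2*2) + 100)² = ((-4 - 4) + 100)² = (-8 + 100)² = 92² = 8464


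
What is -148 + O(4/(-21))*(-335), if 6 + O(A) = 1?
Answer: 1527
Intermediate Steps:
O(A) = -5 (O(A) = -6 + 1 = -5)
-148 + O(4/(-21))*(-335) = -148 - 5*(-335) = -148 + 1675 = 1527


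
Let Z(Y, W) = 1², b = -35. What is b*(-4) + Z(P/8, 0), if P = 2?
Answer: 141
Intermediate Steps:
Z(Y, W) = 1
b*(-4) + Z(P/8, 0) = -35*(-4) + 1 = 140 + 1 = 141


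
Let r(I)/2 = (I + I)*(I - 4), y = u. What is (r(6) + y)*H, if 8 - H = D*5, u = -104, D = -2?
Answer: -1008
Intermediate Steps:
y = -104
r(I) = 4*I*(-4 + I) (r(I) = 2*((I + I)*(I - 4)) = 2*((2*I)*(-4 + I)) = 2*(2*I*(-4 + I)) = 4*I*(-4 + I))
H = 18 (H = 8 - (-2)*5 = 8 - 1*(-10) = 8 + 10 = 18)
(r(6) + y)*H = (4*6*(-4 + 6) - 104)*18 = (4*6*2 - 104)*18 = (48 - 104)*18 = -56*18 = -1008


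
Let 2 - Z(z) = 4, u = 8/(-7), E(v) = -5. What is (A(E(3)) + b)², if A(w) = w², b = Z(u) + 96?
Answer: 14161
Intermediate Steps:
u = -8/7 (u = 8*(-⅐) = -8/7 ≈ -1.1429)
Z(z) = -2 (Z(z) = 2 - 1*4 = 2 - 4 = -2)
b = 94 (b = -2 + 96 = 94)
(A(E(3)) + b)² = ((-5)² + 94)² = (25 + 94)² = 119² = 14161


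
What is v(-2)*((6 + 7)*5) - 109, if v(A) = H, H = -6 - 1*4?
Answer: -759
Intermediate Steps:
H = -10 (H = -6 - 4 = -10)
v(A) = -10
v(-2)*((6 + 7)*5) - 109 = -10*(6 + 7)*5 - 109 = -130*5 - 109 = -10*65 - 109 = -650 - 109 = -759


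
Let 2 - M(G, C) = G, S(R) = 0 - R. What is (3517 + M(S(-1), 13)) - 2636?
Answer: 882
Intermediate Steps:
S(R) = -R
M(G, C) = 2 - G
(3517 + M(S(-1), 13)) - 2636 = (3517 + (2 - (-1)*(-1))) - 2636 = (3517 + (2 - 1*1)) - 2636 = (3517 + (2 - 1)) - 2636 = (3517 + 1) - 2636 = 3518 - 2636 = 882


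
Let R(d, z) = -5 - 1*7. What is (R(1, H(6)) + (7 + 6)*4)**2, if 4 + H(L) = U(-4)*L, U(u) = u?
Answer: 1600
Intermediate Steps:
H(L) = -4 - 4*L
R(d, z) = -12 (R(d, z) = -5 - 7 = -12)
(R(1, H(6)) + (7 + 6)*4)**2 = (-12 + (7 + 6)*4)**2 = (-12 + 13*4)**2 = (-12 + 52)**2 = 40**2 = 1600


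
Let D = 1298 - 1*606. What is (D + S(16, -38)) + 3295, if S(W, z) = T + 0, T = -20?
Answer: 3967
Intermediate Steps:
D = 692 (D = 1298 - 606 = 692)
S(W, z) = -20 (S(W, z) = -20 + 0 = -20)
(D + S(16, -38)) + 3295 = (692 - 20) + 3295 = 672 + 3295 = 3967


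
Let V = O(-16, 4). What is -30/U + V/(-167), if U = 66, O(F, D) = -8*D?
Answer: -483/1837 ≈ -0.26293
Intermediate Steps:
V = -32 (V = -8*4 = -32)
-30/U + V/(-167) = -30/66 - 32/(-167) = -30*1/66 - 32*(-1/167) = -5/11 + 32/167 = -483/1837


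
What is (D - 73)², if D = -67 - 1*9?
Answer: 22201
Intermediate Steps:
D = -76 (D = -67 - 9 = -76)
(D - 73)² = (-76 - 73)² = (-149)² = 22201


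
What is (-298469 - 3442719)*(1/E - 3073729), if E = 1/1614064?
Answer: 5460881182020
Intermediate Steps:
E = 1/1614064 ≈ 6.1955e-7
(-298469 - 3442719)*(1/E - 3073729) = (-298469 - 3442719)*(1/(1/1614064) - 3073729) = -3741188*(1614064 - 3073729) = -3741188*(-1459665) = 5460881182020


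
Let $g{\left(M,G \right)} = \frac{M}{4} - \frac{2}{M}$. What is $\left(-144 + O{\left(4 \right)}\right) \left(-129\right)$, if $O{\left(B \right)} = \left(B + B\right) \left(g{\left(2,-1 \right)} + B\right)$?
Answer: $14964$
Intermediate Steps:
$g{\left(M,G \right)} = - \frac{2}{M} + \frac{M}{4}$ ($g{\left(M,G \right)} = M \frac{1}{4} - \frac{2}{M} = \frac{M}{4} - \frac{2}{M} = - \frac{2}{M} + \frac{M}{4}$)
$O{\left(B \right)} = 2 B \left(- \frac{1}{2} + B\right)$ ($O{\left(B \right)} = \left(B + B\right) \left(\left(- \frac{2}{2} + \frac{1}{4} \cdot 2\right) + B\right) = 2 B \left(\left(\left(-2\right) \frac{1}{2} + \frac{1}{2}\right) + B\right) = 2 B \left(\left(-1 + \frac{1}{2}\right) + B\right) = 2 B \left(- \frac{1}{2} + B\right)$)
$\left(-144 + O{\left(4 \right)}\right) \left(-129\right) = \left(-144 + 4 \left(-1 + 2 \cdot 4\right)\right) \left(-129\right) = \left(-144 + 4 \left(-1 + 8\right)\right) \left(-129\right) = \left(-144 + 4 \cdot 7\right) \left(-129\right) = \left(-144 + 28\right) \left(-129\right) = \left(-116\right) \left(-129\right) = 14964$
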